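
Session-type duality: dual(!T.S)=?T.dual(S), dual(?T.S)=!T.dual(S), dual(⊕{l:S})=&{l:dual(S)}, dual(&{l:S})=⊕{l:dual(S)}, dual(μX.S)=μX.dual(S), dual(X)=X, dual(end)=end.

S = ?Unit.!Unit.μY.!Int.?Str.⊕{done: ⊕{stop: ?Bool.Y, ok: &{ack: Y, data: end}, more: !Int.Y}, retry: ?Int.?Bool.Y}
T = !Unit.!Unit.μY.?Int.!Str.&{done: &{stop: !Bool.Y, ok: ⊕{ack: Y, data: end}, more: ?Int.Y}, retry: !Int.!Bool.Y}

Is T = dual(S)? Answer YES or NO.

?Unit ‖ !Unit  match
  !Unit ‖ !Unit  ✗ same direction on both sides — not dual

NO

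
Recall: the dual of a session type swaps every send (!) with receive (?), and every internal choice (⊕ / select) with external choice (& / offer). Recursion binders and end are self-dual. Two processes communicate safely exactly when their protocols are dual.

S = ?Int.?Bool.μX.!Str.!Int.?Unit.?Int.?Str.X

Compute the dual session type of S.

?Int ↦ !Int
  ?Bool ↦ !Bool
    μX ↦ μX  (rec unchanged)
      !Str ↦ ?Str
        !Int ↦ ?Int
          ?Unit ↦ !Unit
            ?Int ↦ !Int
              ?Str ↦ !Str
                X ↦ X

!Int.!Bool.μX.?Str.?Int.!Unit.!Int.!Str.X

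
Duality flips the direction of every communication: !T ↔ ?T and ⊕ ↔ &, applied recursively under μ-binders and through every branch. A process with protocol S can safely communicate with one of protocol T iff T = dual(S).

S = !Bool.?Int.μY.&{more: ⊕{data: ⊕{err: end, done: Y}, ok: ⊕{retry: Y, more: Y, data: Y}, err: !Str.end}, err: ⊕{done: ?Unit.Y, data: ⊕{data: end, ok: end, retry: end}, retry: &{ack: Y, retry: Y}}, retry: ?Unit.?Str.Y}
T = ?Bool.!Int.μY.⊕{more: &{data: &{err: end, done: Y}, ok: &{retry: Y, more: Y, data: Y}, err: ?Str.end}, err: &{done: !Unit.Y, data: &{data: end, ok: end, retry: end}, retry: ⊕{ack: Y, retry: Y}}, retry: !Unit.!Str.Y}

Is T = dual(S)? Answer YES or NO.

!Bool | ?Bool  ok
  ?Int | !Int  ok
    μY | μY  ok (rec unchanged)
      &{more,err,retry} | ⊕{more,err,retry}  ok label sets agree
        case more:
          ⊕{data,ok,err} | &{data,ok,err}  ok label sets agree
            case data:
              ⊕{err,done} | &{err,done}  ok label sets agree
                case err:
                  end | end  ok
                case done:
                  Y | Y  ok
            case ok:
              ⊕{retry,more,data} | &{retry,more,data}  ok label sets agree
                case retry:
                  Y | Y  ok
                case more:
                  Y | Y  ok
                case data:
                  Y | Y  ok
            case err:
              !Str | ?Str  ok
                end | end  ok
        case err:
          ⊕{done,data,retry} | &{done,data,retry}  ok label sets agree
            case done:
              ?Unit | !Unit  ok
                Y | Y  ok
            case data:
              ⊕{data,ok,retry} | &{data,ok,retry}  ok label sets agree
                case data:
                  end | end  ok
                case ok:
                  end | end  ok
                case retry:
                  end | end  ok
            case retry:
              &{ack,retry} | ⊕{ack,retry}  ok label sets agree
                case ack:
                  Y | Y  ok
                case retry:
                  Y | Y  ok
        case retry:
          ?Unit | !Unit  ok
            ?Str | !Str  ok
              Y | Y  ok

YES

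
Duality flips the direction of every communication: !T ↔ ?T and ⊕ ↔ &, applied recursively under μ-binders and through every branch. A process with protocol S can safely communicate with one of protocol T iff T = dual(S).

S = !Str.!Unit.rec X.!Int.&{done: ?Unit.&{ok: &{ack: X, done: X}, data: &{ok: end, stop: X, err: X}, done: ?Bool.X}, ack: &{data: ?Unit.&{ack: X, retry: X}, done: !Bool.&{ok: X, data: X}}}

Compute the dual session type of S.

?Str.?Unit.rec X.?Int.+{done: !Unit.+{ok: +{ack: X, done: X}, data: +{ok: end, stop: X, err: X}, done: !Bool.X}, ack: +{data: !Unit.+{ack: X, retry: X}, done: ?Bool.+{ok: X, data: X}}}

!Str ↦ ?Str
  !Unit ↦ ?Unit
    rec X ↦ rec X  (μ self-dual)
      !Int ↦ ?Int
        &{done,ack} ↦ +{done,ack}  (&→⊕)
          [done]
            ?Unit ↦ !Unit
              &{ok,data,done} ↦ +{ok,data,done}  (&→⊕)
                [ok]
                  &{ack,done} ↦ +{ack,done}  (&→⊕)
                    [ack]
                      X self-dual
                    [done]
                      X self-dual
                [data]
                  &{ok,stop,err} ↦ +{ok,stop,err}  (&→⊕)
                    [ok]
                      end self-dual
                    [stop]
                      X self-dual
                    [err]
                      X self-dual
                [done]
                  ?Bool ↦ !Bool
                    X self-dual
          [ack]
            &{data,done} ↦ +{data,done}  (&→⊕)
              [data]
                ?Unit ↦ !Unit
                  &{ack,retry} ↦ +{ack,retry}  (&→⊕)
                    [ack]
                      X self-dual
                    [retry]
                      X self-dual
              [done]
                !Bool ↦ ?Bool
                  &{ok,data} ↦ +{ok,data}  (&→⊕)
                    [ok]
                      X self-dual
                    [data]
                      X self-dual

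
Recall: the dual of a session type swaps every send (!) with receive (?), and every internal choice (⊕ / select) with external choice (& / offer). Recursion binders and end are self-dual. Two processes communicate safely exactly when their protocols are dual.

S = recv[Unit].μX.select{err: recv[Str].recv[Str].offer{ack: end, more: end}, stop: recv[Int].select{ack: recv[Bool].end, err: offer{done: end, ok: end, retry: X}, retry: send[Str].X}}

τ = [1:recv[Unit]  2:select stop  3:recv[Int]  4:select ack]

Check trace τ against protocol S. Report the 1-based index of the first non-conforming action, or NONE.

[1] recv[Unit]  ✓  now at μX.…
[2] select stop  ✓  now at recv[Int].select{ack: recv[Bool].end, err: offer{done: end, ok: end, retry: μX.…}, retry: send[Str].μX.…}
[3] recv[Int]  ✓  now at select{ack: recv[Bool].end, err: offer{done: end, ok: end, retry: μX.…}, retry: send[Str].μX.…}
[4] select ack  ✓  now at recv[Bool].end
all 4 steps conform

NONE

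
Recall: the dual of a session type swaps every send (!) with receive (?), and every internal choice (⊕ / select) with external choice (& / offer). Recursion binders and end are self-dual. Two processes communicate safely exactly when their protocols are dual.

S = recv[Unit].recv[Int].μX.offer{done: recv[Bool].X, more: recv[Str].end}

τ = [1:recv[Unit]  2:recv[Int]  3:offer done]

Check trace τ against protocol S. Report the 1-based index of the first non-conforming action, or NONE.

[1] recv[Unit]  match  residual = recv[Int].μX.…
[2] recv[Int]  match  residual = μX.…
[3] offer done  match  residual = recv[Bool].μX.…
all 3 steps conform

NONE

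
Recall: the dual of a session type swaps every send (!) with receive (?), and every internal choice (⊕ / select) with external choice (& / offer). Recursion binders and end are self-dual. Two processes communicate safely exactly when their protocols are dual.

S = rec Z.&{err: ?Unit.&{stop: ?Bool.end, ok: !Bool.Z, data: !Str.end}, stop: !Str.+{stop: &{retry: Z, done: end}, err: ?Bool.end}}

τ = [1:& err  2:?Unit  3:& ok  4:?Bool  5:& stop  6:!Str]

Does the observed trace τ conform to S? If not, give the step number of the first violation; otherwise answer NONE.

4

step 1: & err  match  cont: ?Unit.&{stop: ?Bool.end, ok: !Bool.rec Z.…, data: !Str.end}
step 2: ?Unit  match  cont: &{stop: ?Bool.end, ok: !Bool.rec Z.…, data: !Str.end}
step 3: & ok  match  cont: !Bool.rec Z.…
step 4: got ?Bool, protocol expects !Bool  ✗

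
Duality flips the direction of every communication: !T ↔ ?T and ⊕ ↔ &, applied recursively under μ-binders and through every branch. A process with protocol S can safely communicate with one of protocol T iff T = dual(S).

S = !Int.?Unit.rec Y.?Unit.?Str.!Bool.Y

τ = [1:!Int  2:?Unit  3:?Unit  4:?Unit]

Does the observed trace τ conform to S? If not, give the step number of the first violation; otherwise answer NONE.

4

[1] !Int  ok  state: ?Unit.rec Y.…
[2] ?Unit  ok  state: rec Y.…
[3] ?Unit  ok  state: ?Str.!Bool.rec Y.…
[4] got ?Unit, protocol expects ?Str  ✗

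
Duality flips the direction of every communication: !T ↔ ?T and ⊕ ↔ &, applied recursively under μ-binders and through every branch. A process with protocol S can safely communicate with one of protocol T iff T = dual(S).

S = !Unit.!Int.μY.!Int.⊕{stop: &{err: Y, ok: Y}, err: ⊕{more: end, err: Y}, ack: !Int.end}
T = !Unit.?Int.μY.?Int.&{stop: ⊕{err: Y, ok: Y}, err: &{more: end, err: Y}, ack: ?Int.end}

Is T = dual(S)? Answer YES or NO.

!Unit | !Unit  ✗ same direction on both sides — not dual

NO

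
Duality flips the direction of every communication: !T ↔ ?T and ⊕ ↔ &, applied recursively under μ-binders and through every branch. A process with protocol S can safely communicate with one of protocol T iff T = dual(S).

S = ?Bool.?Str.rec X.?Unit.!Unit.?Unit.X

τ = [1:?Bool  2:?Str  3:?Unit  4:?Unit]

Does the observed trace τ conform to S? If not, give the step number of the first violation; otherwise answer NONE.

4

[1] ?Bool  ✓  now at ?Str.rec X.…
[2] ?Str  ✓  now at rec X.…
[3] ?Unit  ✓  now at !Unit.?Unit.rec X.…
[4] got ?Unit, protocol expects !Unit  ✗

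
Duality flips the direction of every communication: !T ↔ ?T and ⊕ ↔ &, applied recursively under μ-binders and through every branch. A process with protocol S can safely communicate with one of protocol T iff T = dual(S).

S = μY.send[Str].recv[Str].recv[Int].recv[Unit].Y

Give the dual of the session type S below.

μY ↦ μY  (μ self-dual)
  send[Str] ↦ recv[Str]
    recv[Str] ↦ send[Str]
      recv[Int] ↦ send[Int]
        recv[Unit] ↦ send[Unit]
          Y self-dual

μY.recv[Str].send[Str].send[Int].send[Unit].Y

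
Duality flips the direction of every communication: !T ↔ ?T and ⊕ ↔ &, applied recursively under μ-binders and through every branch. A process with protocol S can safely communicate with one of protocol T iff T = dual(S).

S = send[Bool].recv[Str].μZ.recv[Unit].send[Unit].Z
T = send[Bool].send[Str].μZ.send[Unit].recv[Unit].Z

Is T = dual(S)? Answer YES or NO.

NO

send[Bool] | send[Bool]  ✗ same direction on both sides — not dual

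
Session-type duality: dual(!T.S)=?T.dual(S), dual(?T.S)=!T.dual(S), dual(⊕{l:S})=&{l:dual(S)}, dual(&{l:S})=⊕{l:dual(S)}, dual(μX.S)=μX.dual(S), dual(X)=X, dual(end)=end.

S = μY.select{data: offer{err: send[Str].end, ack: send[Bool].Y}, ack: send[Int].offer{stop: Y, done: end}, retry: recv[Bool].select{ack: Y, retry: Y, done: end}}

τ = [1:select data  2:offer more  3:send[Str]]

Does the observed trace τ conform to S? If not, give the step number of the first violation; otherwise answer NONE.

2

@1 select data  match  state: offer{err: send[Str].end, ack: send[Bool].μY.…}
@2 got offer more, protocol expects offer err or offer ack  ✗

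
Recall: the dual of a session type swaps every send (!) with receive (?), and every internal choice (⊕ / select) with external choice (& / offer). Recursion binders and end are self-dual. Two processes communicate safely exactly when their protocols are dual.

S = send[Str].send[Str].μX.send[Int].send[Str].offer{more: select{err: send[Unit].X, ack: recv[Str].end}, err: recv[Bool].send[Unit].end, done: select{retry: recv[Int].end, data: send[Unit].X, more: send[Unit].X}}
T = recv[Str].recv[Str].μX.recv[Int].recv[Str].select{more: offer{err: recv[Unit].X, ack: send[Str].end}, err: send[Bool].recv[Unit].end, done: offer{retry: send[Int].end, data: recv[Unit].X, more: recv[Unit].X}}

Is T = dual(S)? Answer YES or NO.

send[Str] vs recv[Str]  match
  send[Str] vs recv[Str]  match
    μX vs μX  match (binder kept)
      send[Int] vs recv[Int]  match
        send[Str] vs recv[Str]  match
          offer{more,err,done} vs select{more,err,done}  match same labels
            case more:
              select{err,ack} vs offer{err,ack}  match same labels
                case err:
                  send[Unit] vs recv[Unit]  match
                    X vs X  match
                case ack:
                  recv[Str] vs send[Str]  match
                    end vs end  match
            case err:
              recv[Bool] vs send[Bool]  match
                send[Unit] vs recv[Unit]  match
                  end vs end  match
            case done:
              select{retry,data,more} vs offer{retry,data,more}  match same labels
                case retry:
                  recv[Int] vs send[Int]  match
                    end vs end  match
                case data:
                  send[Unit] vs recv[Unit]  match
                    X vs X  match
                case more:
                  send[Unit] vs recv[Unit]  match
                    X vs X  match

YES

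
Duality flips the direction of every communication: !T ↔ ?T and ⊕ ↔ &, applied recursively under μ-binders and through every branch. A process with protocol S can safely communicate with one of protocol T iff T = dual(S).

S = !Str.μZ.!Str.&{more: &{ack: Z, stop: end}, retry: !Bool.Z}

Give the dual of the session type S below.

!Str ↦ ?Str
  μZ ↦ μZ  (μ self-dual)
    !Str ↦ ?Str
      &{more,retry} ↦ ⊕{more,retry}  (offer→select)
        [more]
          &{ack,stop} ↦ ⊕{ack,stop}  (offer→select)
            [ack]
              Z ↦ Z
            [stop]
              end ↦ end
        [retry]
          !Bool ↦ ?Bool
            Z ↦ Z

?Str.μZ.?Str.⊕{more: ⊕{ack: Z, stop: end}, retry: ?Bool.Z}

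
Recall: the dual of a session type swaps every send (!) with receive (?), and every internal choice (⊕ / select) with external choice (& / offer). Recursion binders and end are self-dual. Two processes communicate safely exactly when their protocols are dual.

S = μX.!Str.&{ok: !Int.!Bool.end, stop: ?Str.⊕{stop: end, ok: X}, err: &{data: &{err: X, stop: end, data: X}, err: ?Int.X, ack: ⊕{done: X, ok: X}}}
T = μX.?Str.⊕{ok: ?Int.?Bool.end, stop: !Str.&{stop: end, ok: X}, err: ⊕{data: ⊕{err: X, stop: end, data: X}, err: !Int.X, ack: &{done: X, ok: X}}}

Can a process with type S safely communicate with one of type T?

μX | μX  ok (binder kept)
  !Str | ?Str  ok
    &{ok,stop,err} | ⊕{ok,stop,err}  ok label sets agree
      • ok:
        !Int | ?Int  ok
          !Bool | ?Bool  ok
            end | end  ok
      • stop:
        ?Str | !Str  ok
          ⊕{stop,ok} | &{stop,ok}  ok label sets agree
            • stop:
              end | end  ok
            • ok:
              X | X  ok
      • err:
        &{data,err,ack} | ⊕{data,err,ack}  ok label sets agree
          • data:
            &{err,stop,data} | ⊕{err,stop,data}  ok label sets agree
              • err:
                X | X  ok
              • stop:
                end | end  ok
              • data:
                X | X  ok
          • err:
            ?Int | !Int  ok
              X | X  ok
          • ack:
            ⊕{done,ok} | &{done,ok}  ok label sets agree
              • done:
                X | X  ok
              • ok:
                X | X  ok

YES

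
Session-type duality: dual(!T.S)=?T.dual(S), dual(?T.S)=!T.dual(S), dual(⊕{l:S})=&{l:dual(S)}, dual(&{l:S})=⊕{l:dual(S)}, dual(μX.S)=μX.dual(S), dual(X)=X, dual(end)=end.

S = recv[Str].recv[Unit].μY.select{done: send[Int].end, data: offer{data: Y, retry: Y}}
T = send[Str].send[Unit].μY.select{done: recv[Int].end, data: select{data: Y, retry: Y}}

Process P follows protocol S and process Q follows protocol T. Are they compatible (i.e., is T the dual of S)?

NO

recv[Str] | send[Str]  ok
  recv[Unit] | send[Unit]  ok
    μY | μY  ok (rec unchanged)
      select{done,data} | select{done,data}  ✗ choice polarity not flipped — not dual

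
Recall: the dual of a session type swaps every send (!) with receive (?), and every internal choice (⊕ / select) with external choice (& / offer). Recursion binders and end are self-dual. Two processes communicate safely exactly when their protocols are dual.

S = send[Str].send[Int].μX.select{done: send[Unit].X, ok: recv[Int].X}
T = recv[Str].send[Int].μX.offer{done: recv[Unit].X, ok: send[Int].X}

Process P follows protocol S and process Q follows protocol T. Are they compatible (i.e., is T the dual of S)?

send[Str] ‖ recv[Str]  ok
  send[Int] ‖ send[Int]  ✗ same direction on both sides — not dual

NO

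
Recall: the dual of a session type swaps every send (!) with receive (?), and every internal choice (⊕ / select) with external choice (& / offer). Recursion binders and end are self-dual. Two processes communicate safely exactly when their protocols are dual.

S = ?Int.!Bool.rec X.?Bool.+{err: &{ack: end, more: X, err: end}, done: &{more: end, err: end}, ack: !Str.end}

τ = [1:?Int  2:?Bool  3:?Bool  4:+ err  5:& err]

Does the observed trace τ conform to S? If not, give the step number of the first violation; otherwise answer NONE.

2

[1] ?Int  match  residual = !Bool.rec X.…
[2] got ?Bool, protocol expects !Bool  ✗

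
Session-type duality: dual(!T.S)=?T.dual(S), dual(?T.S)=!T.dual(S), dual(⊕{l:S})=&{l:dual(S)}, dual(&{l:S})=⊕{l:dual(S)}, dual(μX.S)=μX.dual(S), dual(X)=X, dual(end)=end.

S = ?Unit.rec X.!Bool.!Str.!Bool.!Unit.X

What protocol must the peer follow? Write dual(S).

!Unit.rec X.?Bool.?Str.?Bool.?Unit.X

?Unit = !Unit
  rec X = rec X  (rec unchanged)
    !Bool = ?Bool
      !Str = ?Str
        !Bool = ?Bool
          !Unit = ?Unit
            X self-dual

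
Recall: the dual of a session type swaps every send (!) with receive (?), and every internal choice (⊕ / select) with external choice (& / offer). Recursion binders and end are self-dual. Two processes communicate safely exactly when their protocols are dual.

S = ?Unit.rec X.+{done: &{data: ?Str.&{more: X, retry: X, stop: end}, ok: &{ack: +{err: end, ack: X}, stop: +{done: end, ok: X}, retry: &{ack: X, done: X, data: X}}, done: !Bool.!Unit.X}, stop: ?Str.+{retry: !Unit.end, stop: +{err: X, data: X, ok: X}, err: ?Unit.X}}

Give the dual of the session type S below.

?Unit ↦ !Unit
  rec X ↦ rec X  (rec unchanged)
    +{done,stop} ↦ &{done,stop}  (internal→external)
      [done]
        &{data,ok,done} ↦ +{data,ok,done}  (offer→select)
          [data]
            ?Str ↦ !Str
              &{more,retry,stop} ↦ +{more,retry,stop}  (offer→select)
                [more]
                  X ↦ X
                [retry]
                  X ↦ X
                [stop]
                  end ↦ end
          [ok]
            &{ack,stop,retry} ↦ +{ack,stop,retry}  (offer→select)
              [ack]
                +{err,ack} ↦ &{err,ack}  (internal→external)
                  [err]
                    end ↦ end
                  [ack]
                    X ↦ X
              [stop]
                +{done,ok} ↦ &{done,ok}  (internal→external)
                  [done]
                    end ↦ end
                  [ok]
                    X ↦ X
              [retry]
                &{ack,done,data} ↦ +{ack,done,data}  (offer→select)
                  [ack]
                    X ↦ X
                  [done]
                    X ↦ X
                  [data]
                    X ↦ X
          [done]
            !Bool ↦ ?Bool
              !Unit ↦ ?Unit
                X ↦ X
      [stop]
        ?Str ↦ !Str
          +{retry,stop,err} ↦ &{retry,stop,err}  (internal→external)
            [retry]
              !Unit ↦ ?Unit
                end ↦ end
            [stop]
              +{err,data,ok} ↦ &{err,data,ok}  (internal→external)
                [err]
                  X ↦ X
                [data]
                  X ↦ X
                [ok]
                  X ↦ X
            [err]
              ?Unit ↦ !Unit
                X ↦ X

!Unit.rec X.&{done: +{data: !Str.+{more: X, retry: X, stop: end}, ok: +{ack: &{err: end, ack: X}, stop: &{done: end, ok: X}, retry: +{ack: X, done: X, data: X}}, done: ?Bool.?Unit.X}, stop: !Str.&{retry: ?Unit.end, stop: &{err: X, data: X, ok: X}, err: !Unit.X}}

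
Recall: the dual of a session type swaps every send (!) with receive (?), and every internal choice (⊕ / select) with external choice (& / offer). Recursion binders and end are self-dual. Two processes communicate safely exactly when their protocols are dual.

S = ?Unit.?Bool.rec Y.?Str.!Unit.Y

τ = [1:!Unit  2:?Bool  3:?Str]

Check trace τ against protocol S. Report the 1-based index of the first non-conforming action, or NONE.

1

@1 got !Unit, protocol expects ?Unit  ✗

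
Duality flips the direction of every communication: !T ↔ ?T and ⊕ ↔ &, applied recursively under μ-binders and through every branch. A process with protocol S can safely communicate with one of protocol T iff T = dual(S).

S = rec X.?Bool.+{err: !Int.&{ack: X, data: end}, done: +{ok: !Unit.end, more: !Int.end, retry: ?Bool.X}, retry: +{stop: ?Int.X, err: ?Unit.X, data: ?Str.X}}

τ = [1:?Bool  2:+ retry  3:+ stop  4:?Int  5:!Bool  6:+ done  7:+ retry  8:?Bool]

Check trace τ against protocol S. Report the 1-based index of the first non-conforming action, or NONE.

@1 ?Bool  match  now at +{err: !Int.&{ack: rec X.…, data: end}, done: +{ok: !Unit.end, more: !Int.end, retry: ?Bool.rec X.…}, retry: +{stop: ?Int.rec X.…, err: ?Unit.rec X.…, data: ?Str.rec X.…}}
@2 + retry  match  now at +{stop: ?Int.rec X.…, err: ?Unit.rec X.…, data: ?Str.rec X.…}
@3 + stop  match  now at ?Int.rec X.…
@4 ?Int  match  now at rec X.…
@5 got !Bool, protocol expects ?Bool  ✗

5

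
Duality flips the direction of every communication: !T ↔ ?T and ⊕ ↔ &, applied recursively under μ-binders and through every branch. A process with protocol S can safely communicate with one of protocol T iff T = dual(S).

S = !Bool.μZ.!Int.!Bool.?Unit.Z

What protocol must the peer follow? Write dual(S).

?Bool.μZ.?Int.?Bool.!Unit.Z

!Bool ↦ ?Bool
  μZ ↦ μZ  (rec unchanged)
    !Int ↦ ?Int
      !Bool ↦ ?Bool
        ?Unit ↦ !Unit
          Z self-dual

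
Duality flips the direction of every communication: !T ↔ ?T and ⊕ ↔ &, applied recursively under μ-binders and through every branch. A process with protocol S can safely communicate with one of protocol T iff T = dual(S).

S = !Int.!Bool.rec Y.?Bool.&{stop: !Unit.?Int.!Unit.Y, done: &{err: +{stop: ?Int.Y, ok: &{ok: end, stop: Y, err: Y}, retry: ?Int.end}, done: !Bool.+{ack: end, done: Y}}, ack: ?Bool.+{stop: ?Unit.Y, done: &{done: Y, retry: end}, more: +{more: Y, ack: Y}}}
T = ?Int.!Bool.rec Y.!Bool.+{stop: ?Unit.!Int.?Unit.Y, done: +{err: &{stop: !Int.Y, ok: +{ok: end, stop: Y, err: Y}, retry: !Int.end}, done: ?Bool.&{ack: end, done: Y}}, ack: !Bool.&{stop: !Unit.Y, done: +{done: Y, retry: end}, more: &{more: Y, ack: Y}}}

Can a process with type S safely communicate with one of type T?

!Int | ?Int  ok
  !Bool | !Bool  ✗ same direction on both sides — not dual

NO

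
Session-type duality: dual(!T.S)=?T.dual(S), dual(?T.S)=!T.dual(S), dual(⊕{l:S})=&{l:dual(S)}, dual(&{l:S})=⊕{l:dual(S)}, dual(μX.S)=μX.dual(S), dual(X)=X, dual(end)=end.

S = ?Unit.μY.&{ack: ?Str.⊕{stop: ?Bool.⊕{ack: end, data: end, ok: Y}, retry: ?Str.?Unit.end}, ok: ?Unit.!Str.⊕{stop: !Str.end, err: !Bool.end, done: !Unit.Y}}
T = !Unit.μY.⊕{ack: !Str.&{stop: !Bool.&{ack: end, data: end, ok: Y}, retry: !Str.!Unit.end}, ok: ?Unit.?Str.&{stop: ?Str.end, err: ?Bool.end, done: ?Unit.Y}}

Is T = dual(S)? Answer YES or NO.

NO

?Unit ‖ !Unit  ok
  μY ‖ μY  ok (rec unchanged)
    &{ack,ok} ‖ ⊕{ack,ok}  ok same labels
      [ack]
        ?Str ‖ !Str  ok
          ⊕{stop,retry} ‖ &{stop,retry}  ok same labels
            [stop]
              ?Bool ‖ !Bool  ok
                ⊕{ack,data,ok} ‖ &{ack,data,ok}  ok same labels
                  [ack]
                    end ‖ end  ok
                  [data]
                    end ‖ end  ok
                  [ok]
                    Y ‖ Y  ok
            [retry]
              ?Str ‖ !Str  ok
                ?Unit ‖ !Unit  ok
                  end ‖ end  ok
      [ok]
        ?Unit ‖ ?Unit  ✗ same direction on both sides — not dual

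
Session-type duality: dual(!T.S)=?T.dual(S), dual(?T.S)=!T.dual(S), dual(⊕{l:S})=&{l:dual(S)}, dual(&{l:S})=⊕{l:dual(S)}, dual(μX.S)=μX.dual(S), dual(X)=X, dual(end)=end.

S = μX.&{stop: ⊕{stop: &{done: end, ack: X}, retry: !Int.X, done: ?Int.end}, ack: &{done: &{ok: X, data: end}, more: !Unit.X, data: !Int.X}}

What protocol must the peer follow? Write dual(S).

μX ↦ μX  (binder kept)
  &{stop,ack} ↦ ⊕{stop,ack}  (offer→select)
    case stop:
      ⊕{stop,retry,done} ↦ &{stop,retry,done}  (⊕→&)
        case stop:
          &{done,ack} ↦ ⊕{done,ack}  (offer→select)
            case done:
              end ↦ end
            case ack:
              X ↦ X
        case retry:
          !Int ↦ ?Int
            X ↦ X
        case done:
          ?Int ↦ !Int
            end ↦ end
    case ack:
      &{done,more,data} ↦ ⊕{done,more,data}  (offer→select)
        case done:
          &{ok,data} ↦ ⊕{ok,data}  (offer→select)
            case ok:
              X ↦ X
            case data:
              end ↦ end
        case more:
          !Unit ↦ ?Unit
            X ↦ X
        case data:
          !Int ↦ ?Int
            X ↦ X

μX.⊕{stop: &{stop: ⊕{done: end, ack: X}, retry: ?Int.X, done: !Int.end}, ack: ⊕{done: ⊕{ok: X, data: end}, more: ?Unit.X, data: ?Int.X}}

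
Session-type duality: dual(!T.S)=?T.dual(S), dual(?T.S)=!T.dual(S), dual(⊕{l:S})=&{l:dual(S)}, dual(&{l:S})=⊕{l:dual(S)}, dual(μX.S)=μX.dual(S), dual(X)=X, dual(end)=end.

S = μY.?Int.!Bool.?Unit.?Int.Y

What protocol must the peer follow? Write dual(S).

μY ↦ μY  (rec unchanged)
  ?Int ↦ !Int
    !Bool ↦ ?Bool
      ?Unit ↦ !Unit
        ?Int ↦ !Int
          Y ↦ Y

μY.!Int.?Bool.!Unit.!Int.Y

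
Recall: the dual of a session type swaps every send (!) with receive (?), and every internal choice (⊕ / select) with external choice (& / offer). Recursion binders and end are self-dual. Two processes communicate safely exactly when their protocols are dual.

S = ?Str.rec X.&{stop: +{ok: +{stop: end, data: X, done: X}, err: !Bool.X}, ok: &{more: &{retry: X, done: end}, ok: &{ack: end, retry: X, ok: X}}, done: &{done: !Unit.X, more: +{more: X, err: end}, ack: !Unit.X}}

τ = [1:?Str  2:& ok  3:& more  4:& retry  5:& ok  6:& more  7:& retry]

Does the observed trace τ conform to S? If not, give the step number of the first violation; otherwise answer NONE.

[1] ?Str  ok  cont: rec X.…
[2] & ok  ok  cont: &{more: &{retry: rec X.…, done: end}, ok: &{ack: end, retry: rec X.…, ok: rec X.…}}
[3] & more  ok  cont: &{retry: rec X.…, done: end}
[4] & retry  ok  cont: rec X.…
[5] & ok  ok  cont: &{more: &{retry: rec X.…, done: end}, ok: &{ack: end, retry: rec X.…, ok: rec X.…}}
[6] & more  ok  cont: &{retry: rec X.…, done: end}
[7] & retry  ok  cont: rec X.…
trace exhausted — no violation

NONE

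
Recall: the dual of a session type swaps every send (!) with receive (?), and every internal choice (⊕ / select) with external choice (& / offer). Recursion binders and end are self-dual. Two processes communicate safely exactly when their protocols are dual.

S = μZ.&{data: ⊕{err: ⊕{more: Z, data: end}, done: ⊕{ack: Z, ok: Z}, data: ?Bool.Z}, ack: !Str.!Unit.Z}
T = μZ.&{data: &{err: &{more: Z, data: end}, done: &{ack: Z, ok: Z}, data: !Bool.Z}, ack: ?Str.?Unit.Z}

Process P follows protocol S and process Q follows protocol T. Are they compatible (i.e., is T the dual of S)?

μZ | μZ  ✓ (μ self-dual)
  &{data,ack} | &{data,ack}  ✗ choice polarity not flipped — not dual

NO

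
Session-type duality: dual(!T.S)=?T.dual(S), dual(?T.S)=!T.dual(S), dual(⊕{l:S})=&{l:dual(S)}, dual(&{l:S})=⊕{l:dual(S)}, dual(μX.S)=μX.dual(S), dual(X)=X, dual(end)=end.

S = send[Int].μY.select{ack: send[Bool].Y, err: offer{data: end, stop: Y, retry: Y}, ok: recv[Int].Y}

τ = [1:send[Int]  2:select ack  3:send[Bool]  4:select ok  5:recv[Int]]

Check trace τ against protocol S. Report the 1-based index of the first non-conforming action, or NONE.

[1] send[Int]  ✓  residual = μY.…
[2] select ack  ✓  residual = send[Bool].μY.…
[3] send[Bool]  ✓  residual = μY.…
[4] select ok  ✓  residual = recv[Int].μY.…
[5] recv[Int]  ✓  residual = μY.…
all 5 steps conform

NONE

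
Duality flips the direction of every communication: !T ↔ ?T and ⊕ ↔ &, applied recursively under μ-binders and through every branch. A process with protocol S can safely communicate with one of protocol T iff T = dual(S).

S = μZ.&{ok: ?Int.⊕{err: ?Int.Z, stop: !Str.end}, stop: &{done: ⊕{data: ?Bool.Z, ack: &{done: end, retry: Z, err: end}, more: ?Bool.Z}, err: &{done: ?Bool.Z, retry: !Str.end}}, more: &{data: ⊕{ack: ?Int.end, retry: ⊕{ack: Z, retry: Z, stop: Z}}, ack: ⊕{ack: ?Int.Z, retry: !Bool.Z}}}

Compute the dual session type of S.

μZ → μZ  (rec unchanged)
  &{ok,stop,more} → ⊕{ok,stop,more}  (offer→select)
    • ok:
      ?Int → !Int
        ⊕{err,stop} → &{err,stop}  (⊕→&)
          • err:
            ?Int → !Int
              dual(Z) = Z
          • stop:
            !Str → ?Str
              dual(end) = end
    • stop:
      &{done,err} → ⊕{done,err}  (offer→select)
        • done:
          ⊕{data,ack,more} → &{data,ack,more}  (⊕→&)
            • data:
              ?Bool → !Bool
                dual(Z) = Z
            • ack:
              &{done,retry,err} → ⊕{done,retry,err}  (offer→select)
                • done:
                  dual(end) = end
                • retry:
                  dual(Z) = Z
                • err:
                  dual(end) = end
            • more:
              ?Bool → !Bool
                dual(Z) = Z
        • err:
          &{done,retry} → ⊕{done,retry}  (offer→select)
            • done:
              ?Bool → !Bool
                dual(Z) = Z
            • retry:
              !Str → ?Str
                dual(end) = end
    • more:
      &{data,ack} → ⊕{data,ack}  (offer→select)
        • data:
          ⊕{ack,retry} → &{ack,retry}  (⊕→&)
            • ack:
              ?Int → !Int
                dual(end) = end
            • retry:
              ⊕{ack,retry,stop} → &{ack,retry,stop}  (⊕→&)
                • ack:
                  dual(Z) = Z
                • retry:
                  dual(Z) = Z
                • stop:
                  dual(Z) = Z
        • ack:
          ⊕{ack,retry} → &{ack,retry}  (⊕→&)
            • ack:
              ?Int → !Int
                dual(Z) = Z
            • retry:
              !Bool → ?Bool
                dual(Z) = Z

μZ.⊕{ok: !Int.&{err: !Int.Z, stop: ?Str.end}, stop: ⊕{done: &{data: !Bool.Z, ack: ⊕{done: end, retry: Z, err: end}, more: !Bool.Z}, err: ⊕{done: !Bool.Z, retry: ?Str.end}}, more: ⊕{data: &{ack: !Int.end, retry: &{ack: Z, retry: Z, stop: Z}}, ack: &{ack: !Int.Z, retry: ?Bool.Z}}}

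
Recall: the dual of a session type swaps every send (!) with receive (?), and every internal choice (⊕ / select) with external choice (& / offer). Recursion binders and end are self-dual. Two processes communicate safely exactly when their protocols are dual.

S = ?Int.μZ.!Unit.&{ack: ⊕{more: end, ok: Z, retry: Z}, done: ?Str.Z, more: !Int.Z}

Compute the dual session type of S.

?Int ↦ !Int
  μZ ↦ μZ  (μ self-dual)
    !Unit ↦ ?Unit
      &{ack,done,more} ↦ ⊕{ack,done,more}  (external→internal)
        • ack:
          ⊕{more,ok,retry} ↦ &{more,ok,retry}  (⊕→&)
            • more:
              dual(end) = end
            • ok:
              dual(Z) = Z
            • retry:
              dual(Z) = Z
        • done:
          ?Str ↦ !Str
            dual(Z) = Z
        • more:
          !Int ↦ ?Int
            dual(Z) = Z

!Int.μZ.?Unit.⊕{ack: &{more: end, ok: Z, retry: Z}, done: !Str.Z, more: ?Int.Z}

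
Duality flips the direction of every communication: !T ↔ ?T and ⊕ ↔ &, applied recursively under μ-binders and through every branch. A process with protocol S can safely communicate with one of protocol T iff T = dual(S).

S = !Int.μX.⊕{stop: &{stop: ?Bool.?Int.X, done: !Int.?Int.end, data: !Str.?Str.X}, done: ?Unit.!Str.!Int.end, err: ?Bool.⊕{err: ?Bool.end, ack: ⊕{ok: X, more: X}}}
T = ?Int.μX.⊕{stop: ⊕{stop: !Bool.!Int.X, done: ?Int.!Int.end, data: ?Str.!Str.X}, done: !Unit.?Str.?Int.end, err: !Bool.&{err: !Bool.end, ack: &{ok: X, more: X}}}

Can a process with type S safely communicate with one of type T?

!Int ‖ ?Int  ✓
  μX ‖ μX  ✓ (binder kept)
    ⊕{stop,done,err} ‖ ⊕{stop,done,err}  ✗ choice polarity not flipped — not dual

NO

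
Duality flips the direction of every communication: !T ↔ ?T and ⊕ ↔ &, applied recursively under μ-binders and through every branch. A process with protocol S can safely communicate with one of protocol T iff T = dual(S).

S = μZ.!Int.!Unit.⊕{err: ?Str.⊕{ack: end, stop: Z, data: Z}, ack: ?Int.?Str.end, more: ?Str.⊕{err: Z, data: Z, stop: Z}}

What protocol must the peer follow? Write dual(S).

μZ = μZ  (binder kept)
  !Int = ?Int
    !Unit = ?Unit
      ⊕{err,ack,more} = &{err,ack,more}  (⊕→&)
        • err:
          ?Str = !Str
            ⊕{ack,stop,data} = &{ack,stop,data}  (⊕→&)
              • ack:
                end self-dual
              • stop:
                Z self-dual
              • data:
                Z self-dual
        • ack:
          ?Int = !Int
            ?Str = !Str
              end self-dual
        • more:
          ?Str = !Str
            ⊕{err,data,stop} = &{err,data,stop}  (⊕→&)
              • err:
                Z self-dual
              • data:
                Z self-dual
              • stop:
                Z self-dual

μZ.?Int.?Unit.&{err: !Str.&{ack: end, stop: Z, data: Z}, ack: !Int.!Str.end, more: !Str.&{err: Z, data: Z, stop: Z}}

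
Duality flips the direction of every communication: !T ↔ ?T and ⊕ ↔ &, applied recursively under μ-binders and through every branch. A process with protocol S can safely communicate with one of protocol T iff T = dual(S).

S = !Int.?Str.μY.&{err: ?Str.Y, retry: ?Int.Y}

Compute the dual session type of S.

!Int = ?Int
  ?Str = !Str
    μY = μY  (binder kept)
      &{err,retry} = ⊕{err,retry}  (offer→select)
        • err:
          ?Str = !Str
            Y ↦ Y
        • retry:
          ?Int = !Int
            Y ↦ Y

?Int.!Str.μY.⊕{err: !Str.Y, retry: !Int.Y}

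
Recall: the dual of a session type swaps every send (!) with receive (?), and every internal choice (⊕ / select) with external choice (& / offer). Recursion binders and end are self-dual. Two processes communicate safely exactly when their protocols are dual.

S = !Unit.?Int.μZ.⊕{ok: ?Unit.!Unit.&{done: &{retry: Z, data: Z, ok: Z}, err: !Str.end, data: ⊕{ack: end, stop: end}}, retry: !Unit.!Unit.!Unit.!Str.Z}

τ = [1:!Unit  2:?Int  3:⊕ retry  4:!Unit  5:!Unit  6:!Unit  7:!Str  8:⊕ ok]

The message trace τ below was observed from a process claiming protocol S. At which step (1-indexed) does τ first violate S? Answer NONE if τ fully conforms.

NONE

step 1: !Unit  ✓  now at ?Int.μZ.…
step 2: ?Int  ✓  now at μZ.…
step 3: ⊕ retry  ✓  now at !Unit.!Unit.!Unit.!Str.μZ.…
step 4: !Unit  ✓  now at !Unit.!Unit.!Str.μZ.…
step 5: !Unit  ✓  now at !Unit.!Str.μZ.…
step 6: !Unit  ✓  now at !Str.μZ.…
step 7: !Str  ✓  now at μZ.…
step 8: ⊕ ok  ✓  now at ?Unit.!Unit.&{done: &{retry: μZ.…, data: μZ.…, ok: μZ.…}, err: !Str.end, data: ⊕{ack: end, stop: end}}
trace exhausted — no violation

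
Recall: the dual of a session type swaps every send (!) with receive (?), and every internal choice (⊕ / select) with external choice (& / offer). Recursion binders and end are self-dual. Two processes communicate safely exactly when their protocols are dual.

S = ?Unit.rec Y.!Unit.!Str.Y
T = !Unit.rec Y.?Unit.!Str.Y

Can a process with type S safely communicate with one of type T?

?Unit vs !Unit  match
  rec Y vs rec Y  match (μ self-dual)
    !Unit vs ?Unit  match
      !Str vs !Str  ✗ same direction on both sides — not dual

NO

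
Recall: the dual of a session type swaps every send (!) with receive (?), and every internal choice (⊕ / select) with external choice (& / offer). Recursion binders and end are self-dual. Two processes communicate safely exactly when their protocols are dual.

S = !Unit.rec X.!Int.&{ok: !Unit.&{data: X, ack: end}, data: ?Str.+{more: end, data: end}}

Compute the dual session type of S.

!Unit ↦ ?Unit
  rec X ↦ rec X  (rec unchanged)
    !Int ↦ ?Int
      &{ok,data} ↦ +{ok,data}  (&→⊕)
        • ok:
          !Unit ↦ ?Unit
            &{data,ack} ↦ +{data,ack}  (&→⊕)
              • data:
                X self-dual
              • ack:
                end self-dual
        • data:
          ?Str ↦ !Str
            +{more,data} ↦ &{more,data}  (⊕→&)
              • more:
                end self-dual
              • data:
                end self-dual

?Unit.rec X.?Int.+{ok: ?Unit.+{data: X, ack: end}, data: !Str.&{more: end, data: end}}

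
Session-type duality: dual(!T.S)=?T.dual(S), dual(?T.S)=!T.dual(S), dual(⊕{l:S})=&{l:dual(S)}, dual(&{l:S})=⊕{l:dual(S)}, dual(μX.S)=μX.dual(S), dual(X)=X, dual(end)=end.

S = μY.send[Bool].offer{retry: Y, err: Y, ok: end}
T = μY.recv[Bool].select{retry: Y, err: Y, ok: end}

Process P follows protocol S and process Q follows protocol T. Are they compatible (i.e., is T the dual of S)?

μY | μY  match (rec unchanged)
  send[Bool] | recv[Bool]  match
    offer{retry,err,ok} | select{retry,err,ok}  match same labels
      • retry:
        Y | Y  match
      • err:
        Y | Y  match
      • ok:
        end | end  match

YES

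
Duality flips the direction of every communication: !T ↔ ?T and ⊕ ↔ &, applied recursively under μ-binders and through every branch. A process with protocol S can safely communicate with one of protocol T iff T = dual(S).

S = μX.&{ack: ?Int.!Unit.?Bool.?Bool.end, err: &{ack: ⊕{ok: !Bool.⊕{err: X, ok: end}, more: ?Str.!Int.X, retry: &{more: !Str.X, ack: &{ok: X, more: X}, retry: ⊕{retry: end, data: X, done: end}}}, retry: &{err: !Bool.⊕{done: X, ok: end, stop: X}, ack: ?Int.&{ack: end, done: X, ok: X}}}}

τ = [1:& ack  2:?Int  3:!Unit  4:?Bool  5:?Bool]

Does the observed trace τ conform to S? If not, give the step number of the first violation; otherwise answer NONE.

NONE

[1] & ack  ✓  state: ?Int.!Unit.?Bool.?Bool.end
[2] ?Int  ✓  state: !Unit.?Bool.?Bool.end
[3] !Unit  ✓  state: ?Bool.?Bool.end
[4] ?Bool  ✓  state: ?Bool.end
[5] ?Bool  ✓  state: end
τ conforms to S (length 5)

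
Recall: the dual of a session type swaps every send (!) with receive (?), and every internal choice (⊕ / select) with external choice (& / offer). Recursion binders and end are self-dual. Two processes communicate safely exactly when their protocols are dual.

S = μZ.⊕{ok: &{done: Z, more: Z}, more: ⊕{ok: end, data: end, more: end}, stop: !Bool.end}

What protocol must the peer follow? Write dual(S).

μZ = μZ  (binder kept)
  ⊕{ok,more,stop} = &{ok,more,stop}  (select→offer)
    [ok]
      &{done,more} = ⊕{done,more}  (external→internal)
        [done]
          dual(Z) = Z
        [more]
          dual(Z) = Z
    [more]
      ⊕{ok,data,more} = &{ok,data,more}  (select→offer)
        [ok]
          dual(end) = end
        [data]
          dual(end) = end
        [more]
          dual(end) = end
    [stop]
      !Bool = ?Bool
        dual(end) = end

μZ.&{ok: ⊕{done: Z, more: Z}, more: &{ok: end, data: end, more: end}, stop: ?Bool.end}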